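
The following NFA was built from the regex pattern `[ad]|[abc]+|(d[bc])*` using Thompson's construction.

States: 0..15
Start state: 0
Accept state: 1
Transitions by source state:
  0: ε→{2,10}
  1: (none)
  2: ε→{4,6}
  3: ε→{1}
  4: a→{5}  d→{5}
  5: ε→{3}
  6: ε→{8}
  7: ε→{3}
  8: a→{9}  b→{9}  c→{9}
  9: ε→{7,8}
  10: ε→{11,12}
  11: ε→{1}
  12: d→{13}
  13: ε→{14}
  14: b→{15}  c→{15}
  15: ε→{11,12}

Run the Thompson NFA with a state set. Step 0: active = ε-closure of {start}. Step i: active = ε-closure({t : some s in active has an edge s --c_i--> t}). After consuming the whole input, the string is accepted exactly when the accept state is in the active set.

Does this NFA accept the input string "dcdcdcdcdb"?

start: ε-closure({0}) = {0,1,2,4,6,8,10,11,12}
'd' @ 1: {1,3,5,13,14}  (accept∈set)
'c' @ 2: {1,11,12,15}  (accept∈set)
'd' @ 3: {13,14}
'c' @ 4: {1,11,12,15}  (accept∈set)
'd' @ 5: {13,14}
'c' @ 6: {1,11,12,15}  (accept∈set)
'd' @ 7: {13,14}
'c' @ 8: {1,11,12,15}  (accept∈set)
'd' @ 9: {13,14}
'b' @ 10: {1,11,12,15}  (accept∈set)
final: {1,11,12,15}; accept 1 in set

Answer: ACCEPT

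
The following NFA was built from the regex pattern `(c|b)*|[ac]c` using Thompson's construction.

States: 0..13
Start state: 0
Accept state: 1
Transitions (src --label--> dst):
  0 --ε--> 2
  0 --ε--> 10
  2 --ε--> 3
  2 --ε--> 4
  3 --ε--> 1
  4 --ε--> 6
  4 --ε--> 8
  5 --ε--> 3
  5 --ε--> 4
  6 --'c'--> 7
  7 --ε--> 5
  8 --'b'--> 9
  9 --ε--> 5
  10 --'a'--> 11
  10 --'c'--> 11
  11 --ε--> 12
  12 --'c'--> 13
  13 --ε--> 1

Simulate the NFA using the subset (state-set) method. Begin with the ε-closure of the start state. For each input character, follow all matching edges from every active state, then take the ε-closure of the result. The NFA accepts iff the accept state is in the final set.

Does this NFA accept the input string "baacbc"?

Answer: REJECT

Derivation:
start: ε-closure({0}) = {0,1,2,3,4,6,8,10}
'b' @ 1: {1,3,4,5,6,8,9}  (accept∈set)
'a' @ 2: {}  — dead — no transitions
rest 'acbc' ignored (set empty)
end set {} — state 1 not in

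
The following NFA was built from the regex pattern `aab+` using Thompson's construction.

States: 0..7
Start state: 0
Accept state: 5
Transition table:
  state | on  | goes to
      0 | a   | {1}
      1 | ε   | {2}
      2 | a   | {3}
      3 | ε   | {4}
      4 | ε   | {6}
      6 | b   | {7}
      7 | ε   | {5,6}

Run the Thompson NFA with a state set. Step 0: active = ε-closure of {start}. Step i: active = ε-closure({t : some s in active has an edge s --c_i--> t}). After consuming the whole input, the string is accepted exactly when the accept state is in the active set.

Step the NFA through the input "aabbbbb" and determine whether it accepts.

Answer: ACCEPT

Trace:
start: ε-closure({0}) = {0}
'a' @ 1: {1,2}
'a' @ 2: {3,4,6}
'b' @ 3: {5,6,7}  [accepting]
'b' @ 4: {5,6,7}  [accepting]
'b' @ 5: {5,6,7}  [accepting]
'b' @ 6: {5,6,7}  [accepting]
'b' @ 7: {5,6,7}  [accepting]
end set {5,6,7} — state 5 in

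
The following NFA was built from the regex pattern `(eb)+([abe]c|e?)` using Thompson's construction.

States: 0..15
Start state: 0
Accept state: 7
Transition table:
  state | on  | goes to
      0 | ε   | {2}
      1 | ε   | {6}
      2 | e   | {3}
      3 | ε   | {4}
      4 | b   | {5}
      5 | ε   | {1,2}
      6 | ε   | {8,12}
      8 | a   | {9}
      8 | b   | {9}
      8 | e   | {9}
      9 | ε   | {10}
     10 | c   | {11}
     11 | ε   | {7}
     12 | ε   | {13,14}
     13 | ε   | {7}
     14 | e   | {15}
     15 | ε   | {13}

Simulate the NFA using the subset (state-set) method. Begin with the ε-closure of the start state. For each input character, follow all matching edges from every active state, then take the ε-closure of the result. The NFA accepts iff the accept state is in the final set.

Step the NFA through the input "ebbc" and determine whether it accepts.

Answer: ACCEPT

Derivation:
initial (ε-close {0}): {0,2}
'e' @ 1: {3,4}
'b' @ 2: {1,2,5,6,7,8,12,13,14}  [accepting]
'b' @ 3: {9,10}
'c' @ 4: {7,11}  [accepting]
after full input: {7,11}  (accept=7 in)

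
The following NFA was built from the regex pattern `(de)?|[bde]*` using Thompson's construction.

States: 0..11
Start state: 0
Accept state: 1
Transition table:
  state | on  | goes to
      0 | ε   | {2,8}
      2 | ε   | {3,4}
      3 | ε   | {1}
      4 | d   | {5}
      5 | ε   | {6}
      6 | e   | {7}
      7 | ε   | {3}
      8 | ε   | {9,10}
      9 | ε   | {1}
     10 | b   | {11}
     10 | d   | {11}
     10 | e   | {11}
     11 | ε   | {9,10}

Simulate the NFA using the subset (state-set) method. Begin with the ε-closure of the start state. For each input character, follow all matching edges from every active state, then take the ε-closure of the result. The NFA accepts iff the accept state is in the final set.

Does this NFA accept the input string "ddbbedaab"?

Answer: REJECT

Trace:
start: ε-closure({0}) = {0,1,2,3,4,8,9,10}
'd' @ 1: {1,5,6,9,10,11}  ✓accept
'd' @ 2: {1,9,10,11}  ✓accept
'b' @ 3: {1,9,10,11}  ✓accept
'b' @ 4: {1,9,10,11}  ✓accept
'e' @ 5: {1,9,10,11}  ✓accept
'd' @ 6: {1,9,10,11}  ✓accept
'a' @ 7: {}  — state set empty
rest 'ab' ignored (set empty)
after full input: {}  (accept=1 not in)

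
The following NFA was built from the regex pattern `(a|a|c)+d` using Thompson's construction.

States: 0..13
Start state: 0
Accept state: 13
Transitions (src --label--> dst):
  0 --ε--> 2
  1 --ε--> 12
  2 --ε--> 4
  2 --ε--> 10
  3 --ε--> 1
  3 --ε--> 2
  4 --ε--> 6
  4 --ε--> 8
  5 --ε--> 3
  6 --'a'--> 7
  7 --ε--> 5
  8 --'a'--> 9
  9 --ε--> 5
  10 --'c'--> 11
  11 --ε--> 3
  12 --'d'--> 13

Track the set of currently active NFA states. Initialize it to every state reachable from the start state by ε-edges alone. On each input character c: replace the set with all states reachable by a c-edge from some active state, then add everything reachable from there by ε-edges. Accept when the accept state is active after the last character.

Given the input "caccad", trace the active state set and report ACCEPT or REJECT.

start: ε-closure({0}) = {0,2,4,6,8,10}
'c' @ 1: {1,2,3,4,6,8,10,11,12}
'a' @ 2: {1,2,3,4,5,6,7,8,9,10,12}
'c' @ 3: {1,2,3,4,6,8,10,11,12}
'c' @ 4: {1,2,3,4,6,8,10,11,12}
'a' @ 5: {1,2,3,4,5,6,7,8,9,10,12}
'd' @ 6: {13}  ✓accept
final: {13}; accept 13 in set

Answer: ACCEPT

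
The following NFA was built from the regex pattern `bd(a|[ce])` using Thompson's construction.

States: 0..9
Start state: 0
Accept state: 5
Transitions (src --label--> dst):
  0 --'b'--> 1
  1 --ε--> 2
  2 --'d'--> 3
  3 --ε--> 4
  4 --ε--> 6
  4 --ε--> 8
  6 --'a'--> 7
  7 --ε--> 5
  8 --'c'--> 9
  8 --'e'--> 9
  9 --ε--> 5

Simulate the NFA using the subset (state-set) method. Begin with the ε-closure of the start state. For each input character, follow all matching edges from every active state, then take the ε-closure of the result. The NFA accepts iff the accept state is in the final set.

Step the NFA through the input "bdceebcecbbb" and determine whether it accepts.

Answer: REJECT

Derivation:
initial (ε-close {0}): {0}
'b' @ 1: {1,2}
'd' @ 2: {3,4,6,8}
'c' @ 3: {5,9}  [accepting]
'e' @ 4: {}  — no active states
rest 'ebcecbbb' ignored (set empty)
final: {}; accept 5 not in set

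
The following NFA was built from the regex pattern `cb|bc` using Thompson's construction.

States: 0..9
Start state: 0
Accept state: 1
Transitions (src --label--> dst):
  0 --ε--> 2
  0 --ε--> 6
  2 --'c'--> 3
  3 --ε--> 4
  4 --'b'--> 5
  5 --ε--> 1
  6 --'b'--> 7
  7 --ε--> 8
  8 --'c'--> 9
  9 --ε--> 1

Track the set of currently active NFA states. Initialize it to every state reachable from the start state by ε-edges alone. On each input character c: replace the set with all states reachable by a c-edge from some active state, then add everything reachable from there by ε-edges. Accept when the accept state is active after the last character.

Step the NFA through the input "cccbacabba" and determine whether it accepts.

S₀ = ε-closure({0}) = {0,2,6}
'c' @ 1: {3,4}
'c' @ 2: {}  — dead — no transitions
rest 'cbacabba' ignored (set empty)
final: {}; accept 1 not in set

Answer: REJECT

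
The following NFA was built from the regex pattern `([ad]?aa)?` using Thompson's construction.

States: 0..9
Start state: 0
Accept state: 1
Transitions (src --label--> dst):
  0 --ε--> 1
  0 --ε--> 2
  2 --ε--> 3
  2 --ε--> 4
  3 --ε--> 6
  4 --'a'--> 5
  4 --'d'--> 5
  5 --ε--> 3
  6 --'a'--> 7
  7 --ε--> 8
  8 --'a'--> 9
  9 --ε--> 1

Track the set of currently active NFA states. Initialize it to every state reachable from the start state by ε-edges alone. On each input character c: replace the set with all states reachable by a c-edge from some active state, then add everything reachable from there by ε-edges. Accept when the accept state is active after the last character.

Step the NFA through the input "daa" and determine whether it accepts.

S₀ = ε-closure({0}) = {0,1,2,3,4,6}
'd' @ 1: {3,5,6}
'a' @ 2: {7,8}
'a' @ 3: {1,9}  [accepting]
end set {1,9} — state 1 in

Answer: ACCEPT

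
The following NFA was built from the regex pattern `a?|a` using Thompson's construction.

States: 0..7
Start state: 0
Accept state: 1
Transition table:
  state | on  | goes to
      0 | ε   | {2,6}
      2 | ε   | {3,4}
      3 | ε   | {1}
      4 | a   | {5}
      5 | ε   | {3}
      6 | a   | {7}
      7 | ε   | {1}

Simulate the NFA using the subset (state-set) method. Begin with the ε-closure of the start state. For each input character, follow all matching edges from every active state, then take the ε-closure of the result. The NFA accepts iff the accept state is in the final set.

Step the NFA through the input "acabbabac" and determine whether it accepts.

start: ε-closure({0}) = {0,1,2,3,4,6}
'a' @ 1: {1,3,5,7}  ✓accept
'c' @ 2: {}  — no active states
rest 'abbabac' ignored (set empty)
after full input: {}  (accept=1 not in)

Answer: REJECT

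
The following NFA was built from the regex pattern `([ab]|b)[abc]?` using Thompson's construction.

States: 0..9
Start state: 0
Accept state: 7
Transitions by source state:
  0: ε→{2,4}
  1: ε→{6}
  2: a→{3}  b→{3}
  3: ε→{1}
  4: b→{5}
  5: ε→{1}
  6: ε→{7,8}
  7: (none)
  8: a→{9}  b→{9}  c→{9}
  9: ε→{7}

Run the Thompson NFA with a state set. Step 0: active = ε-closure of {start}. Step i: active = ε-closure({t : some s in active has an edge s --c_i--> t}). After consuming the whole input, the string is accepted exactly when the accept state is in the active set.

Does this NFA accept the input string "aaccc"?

Answer: REJECT

Derivation:
initial (ε-close {0}): {0,2,4}
'a' @ 1: {1,3,6,7,8}  [accepting]
'a' @ 2: {7,9}  [accepting]
'c' @ 3: {}  — state set empty
rest 'cc' ignored (set empty)
end set {} — state 7 not in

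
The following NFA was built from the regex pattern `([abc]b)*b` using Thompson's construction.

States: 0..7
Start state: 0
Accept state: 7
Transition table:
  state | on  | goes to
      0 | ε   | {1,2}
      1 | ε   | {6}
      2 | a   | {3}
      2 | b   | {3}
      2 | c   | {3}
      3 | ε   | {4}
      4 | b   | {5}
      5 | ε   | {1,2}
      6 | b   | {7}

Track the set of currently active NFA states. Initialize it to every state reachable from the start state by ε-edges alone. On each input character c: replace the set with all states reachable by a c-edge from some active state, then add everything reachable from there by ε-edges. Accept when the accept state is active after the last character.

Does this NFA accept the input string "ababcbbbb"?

S₀ = ε-closure({0}) = {0,1,2,6}
'a' @ 1: {3,4}
'b' @ 2: {1,2,5,6}
'a' @ 3: {3,4}
'b' @ 4: {1,2,5,6}
'c' @ 5: {3,4}
'b' @ 6: {1,2,5,6}
'b' @ 7: {3,4,7}  [accepting]
'b' @ 8: {1,2,5,6}
'b' @ 9: {3,4,7}  [accepting]
final: {3,4,7}; accept 7 in set

Answer: ACCEPT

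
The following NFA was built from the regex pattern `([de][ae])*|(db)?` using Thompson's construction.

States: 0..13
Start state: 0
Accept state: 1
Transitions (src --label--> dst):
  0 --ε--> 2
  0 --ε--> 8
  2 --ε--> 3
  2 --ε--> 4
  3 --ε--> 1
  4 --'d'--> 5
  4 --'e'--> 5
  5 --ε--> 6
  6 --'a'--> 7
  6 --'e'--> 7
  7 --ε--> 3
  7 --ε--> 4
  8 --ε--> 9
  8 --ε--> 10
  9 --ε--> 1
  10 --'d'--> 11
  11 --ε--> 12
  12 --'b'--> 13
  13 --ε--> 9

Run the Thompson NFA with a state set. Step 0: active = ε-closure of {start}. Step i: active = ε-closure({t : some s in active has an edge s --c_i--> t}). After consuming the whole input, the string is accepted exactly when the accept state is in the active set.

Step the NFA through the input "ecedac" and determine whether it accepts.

Answer: REJECT

Trace:
S₀ = ε-closure({0}) = {0,1,2,3,4,8,9,10}
'e' @ 1: {5,6}
'c' @ 2: {}  — state set empty
rest 'edac' ignored (set empty)
final: {}; accept 1 not in set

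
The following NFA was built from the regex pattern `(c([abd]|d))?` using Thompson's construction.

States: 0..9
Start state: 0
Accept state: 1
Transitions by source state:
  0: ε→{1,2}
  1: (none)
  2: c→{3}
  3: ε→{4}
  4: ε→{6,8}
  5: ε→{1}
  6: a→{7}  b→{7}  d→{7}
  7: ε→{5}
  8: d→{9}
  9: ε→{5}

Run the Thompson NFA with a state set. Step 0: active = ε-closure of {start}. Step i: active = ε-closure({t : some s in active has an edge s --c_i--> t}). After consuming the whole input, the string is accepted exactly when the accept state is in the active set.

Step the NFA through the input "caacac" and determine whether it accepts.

start: ε-closure({0}) = {0,1,2}
'c' @ 1: {3,4,6,8}
'a' @ 2: {1,5,7}  [accepting]
'a' @ 3: {}  — state set empty
rest 'cac' ignored (set empty)
after full input: {}  (accept=1 not in)

Answer: REJECT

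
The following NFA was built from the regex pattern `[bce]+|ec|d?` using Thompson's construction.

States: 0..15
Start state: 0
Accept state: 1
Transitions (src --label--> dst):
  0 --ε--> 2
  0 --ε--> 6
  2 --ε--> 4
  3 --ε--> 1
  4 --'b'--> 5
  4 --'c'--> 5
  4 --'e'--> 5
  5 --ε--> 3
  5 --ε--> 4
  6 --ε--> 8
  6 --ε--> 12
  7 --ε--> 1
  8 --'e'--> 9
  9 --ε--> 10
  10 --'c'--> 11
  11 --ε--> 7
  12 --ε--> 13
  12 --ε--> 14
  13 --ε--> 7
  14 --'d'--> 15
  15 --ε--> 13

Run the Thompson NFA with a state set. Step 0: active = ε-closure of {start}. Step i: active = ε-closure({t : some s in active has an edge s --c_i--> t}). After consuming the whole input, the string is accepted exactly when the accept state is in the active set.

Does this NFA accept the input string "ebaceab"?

Answer: REJECT

Steps:
initial (ε-close {0}): {0,1,2,4,6,7,8,12,13,14}
'e' @ 1: {1,3,4,5,9,10}  [accepting]
'b' @ 2: {1,3,4,5}  [accepting]
'a' @ 3: {}  — state set empty
rest 'ceab' ignored (set empty)
final: {}; accept 1 not in set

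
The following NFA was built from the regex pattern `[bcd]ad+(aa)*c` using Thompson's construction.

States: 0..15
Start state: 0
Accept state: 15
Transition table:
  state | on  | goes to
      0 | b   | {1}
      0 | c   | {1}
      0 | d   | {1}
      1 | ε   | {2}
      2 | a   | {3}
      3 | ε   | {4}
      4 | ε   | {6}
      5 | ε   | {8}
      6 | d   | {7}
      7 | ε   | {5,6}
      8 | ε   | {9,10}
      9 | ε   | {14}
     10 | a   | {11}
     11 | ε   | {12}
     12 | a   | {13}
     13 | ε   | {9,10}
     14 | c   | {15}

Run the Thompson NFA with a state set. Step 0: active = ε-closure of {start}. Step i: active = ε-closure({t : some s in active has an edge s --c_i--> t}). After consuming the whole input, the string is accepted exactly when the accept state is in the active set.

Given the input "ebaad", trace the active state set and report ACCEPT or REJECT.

Answer: REJECT

Derivation:
initial (ε-close {0}): {0}
'e' @ 1: {}  — state set empty
rest 'baad' ignored (set empty)
final: {}; accept 15 not in set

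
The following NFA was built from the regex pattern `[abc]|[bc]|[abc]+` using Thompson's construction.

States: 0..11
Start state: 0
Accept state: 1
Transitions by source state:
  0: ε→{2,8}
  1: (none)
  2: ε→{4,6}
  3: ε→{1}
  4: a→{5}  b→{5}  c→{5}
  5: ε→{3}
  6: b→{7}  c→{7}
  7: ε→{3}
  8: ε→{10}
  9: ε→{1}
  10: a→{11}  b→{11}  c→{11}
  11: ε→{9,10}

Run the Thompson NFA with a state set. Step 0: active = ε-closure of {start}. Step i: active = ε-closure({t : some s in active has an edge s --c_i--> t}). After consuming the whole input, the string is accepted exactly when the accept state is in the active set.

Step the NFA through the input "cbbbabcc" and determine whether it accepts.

start: ε-closure({0}) = {0,2,4,6,8,10}
'c' @ 1: {1,3,5,7,9,10,11}  (accept∈set)
'b' @ 2: {1,9,10,11}  (accept∈set)
'b' @ 3: {1,9,10,11}  (accept∈set)
'b' @ 4: {1,9,10,11}  (accept∈set)
'a' @ 5: {1,9,10,11}  (accept∈set)
'b' @ 6: {1,9,10,11}  (accept∈set)
'c' @ 7: {1,9,10,11}  (accept∈set)
'c' @ 8: {1,9,10,11}  (accept∈set)
after full input: {1,9,10,11}  (accept=1 in)

Answer: ACCEPT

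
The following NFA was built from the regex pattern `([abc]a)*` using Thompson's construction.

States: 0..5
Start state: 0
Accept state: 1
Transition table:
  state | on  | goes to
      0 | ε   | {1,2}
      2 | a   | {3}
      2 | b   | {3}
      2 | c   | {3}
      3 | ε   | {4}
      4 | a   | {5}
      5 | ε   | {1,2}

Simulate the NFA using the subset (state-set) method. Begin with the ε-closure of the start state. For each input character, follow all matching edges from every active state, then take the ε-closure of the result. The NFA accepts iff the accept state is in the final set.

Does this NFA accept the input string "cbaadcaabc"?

Answer: REJECT

Derivation:
S₀ = ε-closure({0}) = {0,1,2}
'c' @ 1: {3,4}
'b' @ 2: {}  — no active states
rest 'aadcaabc' ignored (set empty)
end set {} — state 1 not in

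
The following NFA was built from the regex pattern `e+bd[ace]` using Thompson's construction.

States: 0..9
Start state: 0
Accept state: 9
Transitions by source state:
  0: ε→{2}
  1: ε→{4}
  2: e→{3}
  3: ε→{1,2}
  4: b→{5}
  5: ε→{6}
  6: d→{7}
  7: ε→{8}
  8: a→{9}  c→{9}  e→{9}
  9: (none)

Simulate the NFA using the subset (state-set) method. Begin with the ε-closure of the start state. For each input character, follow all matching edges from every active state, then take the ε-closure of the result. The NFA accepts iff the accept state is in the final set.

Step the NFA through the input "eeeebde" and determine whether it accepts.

start: ε-closure({0}) = {0,2}
'e' @ 1: {1,2,3,4}
'e' @ 2: {1,2,3,4}
'e' @ 3: {1,2,3,4}
'e' @ 4: {1,2,3,4}
'b' @ 5: {5,6}
'd' @ 6: {7,8}
'e' @ 7: {9}  [accepting]
end set {9} — state 9 in

Answer: ACCEPT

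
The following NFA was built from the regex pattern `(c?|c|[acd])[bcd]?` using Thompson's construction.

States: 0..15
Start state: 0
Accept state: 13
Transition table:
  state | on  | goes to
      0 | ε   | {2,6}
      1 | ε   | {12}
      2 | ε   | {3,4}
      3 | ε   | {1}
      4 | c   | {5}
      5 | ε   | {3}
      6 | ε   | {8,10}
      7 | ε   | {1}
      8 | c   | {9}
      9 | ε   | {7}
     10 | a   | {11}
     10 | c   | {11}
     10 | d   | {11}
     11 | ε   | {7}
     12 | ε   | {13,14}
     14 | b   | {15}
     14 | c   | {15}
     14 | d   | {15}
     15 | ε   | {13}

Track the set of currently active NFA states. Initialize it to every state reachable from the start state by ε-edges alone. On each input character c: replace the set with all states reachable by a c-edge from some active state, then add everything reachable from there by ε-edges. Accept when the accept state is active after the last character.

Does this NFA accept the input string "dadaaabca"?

initial (ε-close {0}): {0,1,2,3,4,6,8,10,12,13,14}
'd' @ 1: {1,7,11,12,13,14,15}  [accepting]
'a' @ 2: {}  — dead — no transitions
rest 'daaabca' ignored (set empty)
after full input: {}  (accept=13 not in)

Answer: REJECT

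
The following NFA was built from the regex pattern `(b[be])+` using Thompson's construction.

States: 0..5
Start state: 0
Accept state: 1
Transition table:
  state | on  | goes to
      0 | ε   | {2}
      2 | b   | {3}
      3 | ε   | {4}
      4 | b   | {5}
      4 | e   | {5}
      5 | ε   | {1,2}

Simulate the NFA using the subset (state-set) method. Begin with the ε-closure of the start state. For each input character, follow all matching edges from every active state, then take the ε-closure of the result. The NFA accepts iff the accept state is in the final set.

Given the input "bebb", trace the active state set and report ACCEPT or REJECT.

Answer: ACCEPT

Derivation:
S₀ = ε-closure({0}) = {0,2}
'b' @ 1: {3,4}
'e' @ 2: {1,2,5}  ✓accept
'b' @ 3: {3,4}
'b' @ 4: {1,2,5}  ✓accept
final: {1,2,5}; accept 1 in set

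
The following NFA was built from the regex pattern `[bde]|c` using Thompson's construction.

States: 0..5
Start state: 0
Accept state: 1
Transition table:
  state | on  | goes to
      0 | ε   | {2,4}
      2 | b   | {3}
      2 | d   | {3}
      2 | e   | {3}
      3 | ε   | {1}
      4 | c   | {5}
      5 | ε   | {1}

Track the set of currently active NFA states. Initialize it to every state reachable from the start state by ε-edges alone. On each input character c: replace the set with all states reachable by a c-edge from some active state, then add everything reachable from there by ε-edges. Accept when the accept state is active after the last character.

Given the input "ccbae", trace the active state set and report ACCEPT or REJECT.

Answer: REJECT

Trace:
initial (ε-close {0}): {0,2,4}
'c' @ 1: {1,5}  [accepting]
'c' @ 2: {}  — dead — no transitions
rest 'bae' ignored (set empty)
end set {} — state 1 not in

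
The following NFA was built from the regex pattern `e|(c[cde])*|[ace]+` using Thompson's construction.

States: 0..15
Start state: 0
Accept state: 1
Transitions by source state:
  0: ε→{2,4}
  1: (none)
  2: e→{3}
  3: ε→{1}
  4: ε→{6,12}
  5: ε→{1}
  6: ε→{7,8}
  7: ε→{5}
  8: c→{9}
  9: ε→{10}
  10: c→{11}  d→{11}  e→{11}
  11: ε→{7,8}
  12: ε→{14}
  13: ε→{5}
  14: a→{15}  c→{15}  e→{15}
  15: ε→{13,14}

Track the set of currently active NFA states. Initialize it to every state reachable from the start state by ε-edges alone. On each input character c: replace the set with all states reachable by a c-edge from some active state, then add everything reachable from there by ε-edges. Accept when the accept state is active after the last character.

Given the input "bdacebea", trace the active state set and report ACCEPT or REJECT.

start: ε-closure({0}) = {0,1,2,4,5,6,7,8,12,14}
'b' @ 1: {}  — no active states
rest 'dacebea' ignored (set empty)
end set {} — state 1 not in

Answer: REJECT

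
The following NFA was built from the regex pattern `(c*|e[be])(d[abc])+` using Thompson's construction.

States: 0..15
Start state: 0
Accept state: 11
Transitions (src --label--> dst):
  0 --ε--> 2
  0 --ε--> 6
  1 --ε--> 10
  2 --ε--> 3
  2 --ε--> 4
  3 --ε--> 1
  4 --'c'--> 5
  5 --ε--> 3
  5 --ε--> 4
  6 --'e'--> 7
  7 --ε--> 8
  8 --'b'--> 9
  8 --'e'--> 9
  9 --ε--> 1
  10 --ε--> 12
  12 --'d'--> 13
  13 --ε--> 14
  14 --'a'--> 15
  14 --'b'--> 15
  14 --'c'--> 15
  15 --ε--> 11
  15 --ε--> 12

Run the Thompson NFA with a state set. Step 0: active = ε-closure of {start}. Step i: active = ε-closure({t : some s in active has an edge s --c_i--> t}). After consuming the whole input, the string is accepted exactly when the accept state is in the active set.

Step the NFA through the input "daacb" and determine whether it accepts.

Answer: REJECT

Trace:
S₀ = ε-closure({0}) = {0,1,2,3,4,6,10,12}
'd' @ 1: {13,14}
'a' @ 2: {11,12,15}  ✓accept
'a' @ 3: {}  — no active states
rest 'cb' ignored (set empty)
final: {}; accept 11 not in set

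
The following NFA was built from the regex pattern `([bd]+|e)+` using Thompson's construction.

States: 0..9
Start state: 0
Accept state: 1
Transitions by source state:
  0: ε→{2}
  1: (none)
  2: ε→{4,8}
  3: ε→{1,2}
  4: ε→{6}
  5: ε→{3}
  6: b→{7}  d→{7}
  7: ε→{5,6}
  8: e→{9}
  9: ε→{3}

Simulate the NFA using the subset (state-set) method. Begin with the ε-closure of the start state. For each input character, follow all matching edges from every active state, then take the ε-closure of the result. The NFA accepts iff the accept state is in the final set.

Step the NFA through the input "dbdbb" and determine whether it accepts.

start: ε-closure({0}) = {0,2,4,6,8}
'd' @ 1: {1,2,3,4,5,6,7,8}  [accepting]
'b' @ 2: {1,2,3,4,5,6,7,8}  [accepting]
'd' @ 3: {1,2,3,4,5,6,7,8}  [accepting]
'b' @ 4: {1,2,3,4,5,6,7,8}  [accepting]
'b' @ 5: {1,2,3,4,5,6,7,8}  [accepting]
end set {1,2,3,4,5,6,7,8} — state 1 in

Answer: ACCEPT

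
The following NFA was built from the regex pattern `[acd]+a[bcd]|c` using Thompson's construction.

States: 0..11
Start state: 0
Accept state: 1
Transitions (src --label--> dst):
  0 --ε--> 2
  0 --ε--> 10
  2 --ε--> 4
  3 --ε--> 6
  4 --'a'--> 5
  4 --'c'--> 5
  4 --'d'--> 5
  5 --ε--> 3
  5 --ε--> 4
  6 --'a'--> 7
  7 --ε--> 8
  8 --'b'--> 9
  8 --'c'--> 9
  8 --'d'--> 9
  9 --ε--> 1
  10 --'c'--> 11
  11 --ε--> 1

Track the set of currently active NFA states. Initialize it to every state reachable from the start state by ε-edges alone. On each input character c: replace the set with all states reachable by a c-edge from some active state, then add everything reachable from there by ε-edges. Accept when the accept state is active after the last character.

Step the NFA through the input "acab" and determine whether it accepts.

Answer: ACCEPT

Steps:
S₀ = ε-closure({0}) = {0,2,4,10}
'a' @ 1: {3,4,5,6}
'c' @ 2: {3,4,5,6}
'a' @ 3: {3,4,5,6,7,8}
'b' @ 4: {1,9}  [accepting]
final: {1,9}; accept 1 in set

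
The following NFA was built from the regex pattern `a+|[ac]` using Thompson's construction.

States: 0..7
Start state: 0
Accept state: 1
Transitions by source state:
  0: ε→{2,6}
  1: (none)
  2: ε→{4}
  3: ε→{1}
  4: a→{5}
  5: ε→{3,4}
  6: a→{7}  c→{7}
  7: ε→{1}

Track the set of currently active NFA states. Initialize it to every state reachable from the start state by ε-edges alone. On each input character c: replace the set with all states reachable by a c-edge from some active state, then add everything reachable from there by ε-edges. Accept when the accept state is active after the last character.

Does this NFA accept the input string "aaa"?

Answer: ACCEPT

Derivation:
S₀ = ε-closure({0}) = {0,2,4,6}
'a' @ 1: {1,3,4,5,7}  [accepting]
'a' @ 2: {1,3,4,5}  [accepting]
'a' @ 3: {1,3,4,5}  [accepting]
after full input: {1,3,4,5}  (accept=1 in)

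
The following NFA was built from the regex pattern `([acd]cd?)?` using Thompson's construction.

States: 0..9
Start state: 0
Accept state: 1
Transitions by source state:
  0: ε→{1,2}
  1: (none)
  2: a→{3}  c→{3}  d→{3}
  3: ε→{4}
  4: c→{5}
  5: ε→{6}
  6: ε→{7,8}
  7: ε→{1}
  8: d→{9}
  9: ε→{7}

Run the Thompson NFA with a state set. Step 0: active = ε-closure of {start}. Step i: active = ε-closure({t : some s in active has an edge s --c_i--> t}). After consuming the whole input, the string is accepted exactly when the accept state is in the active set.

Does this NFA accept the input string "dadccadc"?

start: ε-closure({0}) = {0,1,2}
'd' @ 1: {3,4}
'a' @ 2: {}  — dead — no transitions
rest 'dccadc' ignored (set empty)
after full input: {}  (accept=1 not in)

Answer: REJECT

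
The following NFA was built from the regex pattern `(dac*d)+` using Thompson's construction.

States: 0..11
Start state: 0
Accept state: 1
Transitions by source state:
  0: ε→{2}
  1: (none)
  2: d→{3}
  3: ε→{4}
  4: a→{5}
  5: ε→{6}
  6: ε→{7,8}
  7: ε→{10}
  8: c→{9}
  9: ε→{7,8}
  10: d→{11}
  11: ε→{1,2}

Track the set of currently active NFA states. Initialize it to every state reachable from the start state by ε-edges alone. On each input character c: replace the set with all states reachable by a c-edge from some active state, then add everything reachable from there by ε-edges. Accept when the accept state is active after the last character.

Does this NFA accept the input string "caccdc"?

S₀ = ε-closure({0}) = {0,2}
'c' @ 1: {}  — dead — no transitions
rest 'accdc' ignored (set empty)
final: {}; accept 1 not in set

Answer: REJECT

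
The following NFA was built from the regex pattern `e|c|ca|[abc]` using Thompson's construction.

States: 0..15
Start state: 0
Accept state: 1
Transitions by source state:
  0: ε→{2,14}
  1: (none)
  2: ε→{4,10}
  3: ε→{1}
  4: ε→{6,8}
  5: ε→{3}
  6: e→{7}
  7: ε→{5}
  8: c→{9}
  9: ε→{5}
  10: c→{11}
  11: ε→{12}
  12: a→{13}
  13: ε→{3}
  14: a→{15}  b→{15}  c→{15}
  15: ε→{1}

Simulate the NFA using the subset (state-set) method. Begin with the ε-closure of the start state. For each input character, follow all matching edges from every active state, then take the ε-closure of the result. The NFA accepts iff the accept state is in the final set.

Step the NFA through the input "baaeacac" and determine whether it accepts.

Answer: REJECT

Trace:
start: ε-closure({0}) = {0,2,4,6,8,10,14}
'b' @ 1: {1,15}  (accept∈set)
'a' @ 2: {}  — no active states
rest 'aeacac' ignored (set empty)
final: {}; accept 1 not in set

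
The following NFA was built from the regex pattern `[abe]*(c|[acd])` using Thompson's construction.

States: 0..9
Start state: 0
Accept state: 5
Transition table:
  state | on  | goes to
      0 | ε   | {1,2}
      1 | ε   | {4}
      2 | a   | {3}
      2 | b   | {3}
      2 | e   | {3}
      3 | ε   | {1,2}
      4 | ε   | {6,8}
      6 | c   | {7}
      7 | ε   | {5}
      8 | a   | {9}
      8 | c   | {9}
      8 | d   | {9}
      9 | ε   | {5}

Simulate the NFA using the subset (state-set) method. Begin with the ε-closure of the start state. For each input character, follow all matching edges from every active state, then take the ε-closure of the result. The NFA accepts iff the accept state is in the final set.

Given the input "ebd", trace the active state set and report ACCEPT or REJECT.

start: ε-closure({0}) = {0,1,2,4,6,8}
'e' @ 1: {1,2,3,4,6,8}
'b' @ 2: {1,2,3,4,6,8}
'd' @ 3: {5,9}  ✓accept
final: {5,9}; accept 5 in set

Answer: ACCEPT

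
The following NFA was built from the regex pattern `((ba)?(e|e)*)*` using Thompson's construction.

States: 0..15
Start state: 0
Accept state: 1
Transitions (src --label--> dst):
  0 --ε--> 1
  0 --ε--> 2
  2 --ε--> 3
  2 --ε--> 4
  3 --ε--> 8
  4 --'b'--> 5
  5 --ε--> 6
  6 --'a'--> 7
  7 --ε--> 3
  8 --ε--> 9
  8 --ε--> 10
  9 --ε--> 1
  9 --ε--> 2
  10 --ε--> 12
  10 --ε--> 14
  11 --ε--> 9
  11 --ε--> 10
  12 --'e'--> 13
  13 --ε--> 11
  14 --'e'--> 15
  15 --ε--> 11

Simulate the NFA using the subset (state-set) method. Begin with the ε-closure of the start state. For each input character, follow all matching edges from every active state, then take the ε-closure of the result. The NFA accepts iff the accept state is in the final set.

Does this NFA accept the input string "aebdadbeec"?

Answer: REJECT

Derivation:
S₀ = ε-closure({0}) = {0,1,2,3,4,8,9,10,12,14}
'a' @ 1: {}  — dead — no transitions
rest 'ebdadbeec' ignored (set empty)
end set {} — state 1 not in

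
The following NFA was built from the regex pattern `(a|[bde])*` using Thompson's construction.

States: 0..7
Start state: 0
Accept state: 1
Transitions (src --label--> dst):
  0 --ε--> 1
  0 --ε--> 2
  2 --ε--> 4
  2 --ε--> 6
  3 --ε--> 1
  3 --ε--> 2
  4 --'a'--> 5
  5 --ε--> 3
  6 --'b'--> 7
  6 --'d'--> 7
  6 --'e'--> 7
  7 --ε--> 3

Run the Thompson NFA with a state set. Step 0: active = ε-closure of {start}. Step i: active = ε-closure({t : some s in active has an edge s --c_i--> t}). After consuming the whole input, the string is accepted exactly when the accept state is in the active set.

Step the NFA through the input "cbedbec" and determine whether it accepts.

initial (ε-close {0}): {0,1,2,4,6}
'c' @ 1: {}  — dead — no transitions
rest 'bedbec' ignored (set empty)
final: {}; accept 1 not in set

Answer: REJECT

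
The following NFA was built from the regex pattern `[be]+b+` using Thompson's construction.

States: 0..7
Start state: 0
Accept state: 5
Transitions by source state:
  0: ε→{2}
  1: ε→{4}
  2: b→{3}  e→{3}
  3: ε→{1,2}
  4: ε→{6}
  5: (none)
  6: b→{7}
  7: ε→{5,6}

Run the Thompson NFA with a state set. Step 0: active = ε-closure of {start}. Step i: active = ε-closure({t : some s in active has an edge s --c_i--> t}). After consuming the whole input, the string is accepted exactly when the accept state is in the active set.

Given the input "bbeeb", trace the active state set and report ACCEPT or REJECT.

start: ε-closure({0}) = {0,2}
'b' @ 1: {1,2,3,4,6}
'b' @ 2: {1,2,3,4,5,6,7}  [accepting]
'e' @ 3: {1,2,3,4,6}
'e' @ 4: {1,2,3,4,6}
'b' @ 5: {1,2,3,4,5,6,7}  [accepting]
after full input: {1,2,3,4,5,6,7}  (accept=5 in)

Answer: ACCEPT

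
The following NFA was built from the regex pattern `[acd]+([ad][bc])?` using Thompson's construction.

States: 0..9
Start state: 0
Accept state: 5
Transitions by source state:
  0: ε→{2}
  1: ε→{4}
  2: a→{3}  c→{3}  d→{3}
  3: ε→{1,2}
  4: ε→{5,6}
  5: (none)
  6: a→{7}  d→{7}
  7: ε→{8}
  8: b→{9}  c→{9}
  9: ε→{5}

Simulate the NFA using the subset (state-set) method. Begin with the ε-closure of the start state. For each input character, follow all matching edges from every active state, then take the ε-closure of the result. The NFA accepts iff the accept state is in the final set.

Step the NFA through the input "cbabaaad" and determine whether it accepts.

S₀ = ε-closure({0}) = {0,2}
'c' @ 1: {1,2,3,4,5,6}  [accepting]
'b' @ 2: {}  — dead — no transitions
rest 'abaaad' ignored (set empty)
end set {} — state 5 not in

Answer: REJECT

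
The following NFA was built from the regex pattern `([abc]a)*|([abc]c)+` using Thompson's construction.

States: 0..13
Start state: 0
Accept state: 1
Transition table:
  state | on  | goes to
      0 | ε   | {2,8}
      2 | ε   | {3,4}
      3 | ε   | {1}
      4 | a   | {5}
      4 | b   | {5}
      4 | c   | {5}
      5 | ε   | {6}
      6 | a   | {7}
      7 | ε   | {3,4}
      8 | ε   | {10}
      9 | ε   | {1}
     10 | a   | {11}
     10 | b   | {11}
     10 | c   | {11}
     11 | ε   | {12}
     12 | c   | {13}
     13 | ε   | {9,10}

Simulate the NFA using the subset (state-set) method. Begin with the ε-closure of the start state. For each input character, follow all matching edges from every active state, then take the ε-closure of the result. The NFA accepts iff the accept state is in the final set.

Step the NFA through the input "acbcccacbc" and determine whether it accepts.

Answer: ACCEPT

Steps:
initial (ε-close {0}): {0,1,2,3,4,8,10}
'a' @ 1: {5,6,11,12}
'c' @ 2: {1,9,10,13}  [accepting]
'b' @ 3: {11,12}
'c' @ 4: {1,9,10,13}  [accepting]
'c' @ 5: {11,12}
'c' @ 6: {1,9,10,13}  [accepting]
'a' @ 7: {11,12}
'c' @ 8: {1,9,10,13}  [accepting]
'b' @ 9: {11,12}
'c' @ 10: {1,9,10,13}  [accepting]
final: {1,9,10,13}; accept 1 in set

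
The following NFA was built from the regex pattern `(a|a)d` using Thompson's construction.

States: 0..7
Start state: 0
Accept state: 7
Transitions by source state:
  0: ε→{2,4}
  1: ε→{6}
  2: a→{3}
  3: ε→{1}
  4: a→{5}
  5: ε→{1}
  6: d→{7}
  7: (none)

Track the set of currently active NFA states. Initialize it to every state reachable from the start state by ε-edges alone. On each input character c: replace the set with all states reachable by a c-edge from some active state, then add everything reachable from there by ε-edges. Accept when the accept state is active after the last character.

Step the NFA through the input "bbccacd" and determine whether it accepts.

Answer: REJECT

Trace:
initial (ε-close {0}): {0,2,4}
'b' @ 1: {}  — state set empty
rest 'bccacd' ignored (set empty)
end set {} — state 7 not in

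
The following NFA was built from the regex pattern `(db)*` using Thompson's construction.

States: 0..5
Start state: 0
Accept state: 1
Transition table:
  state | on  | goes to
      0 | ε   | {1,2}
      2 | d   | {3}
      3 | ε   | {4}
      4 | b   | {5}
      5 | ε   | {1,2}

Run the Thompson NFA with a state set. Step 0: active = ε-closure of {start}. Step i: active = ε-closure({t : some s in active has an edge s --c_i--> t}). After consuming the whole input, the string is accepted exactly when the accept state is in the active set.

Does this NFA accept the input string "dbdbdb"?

Answer: ACCEPT

Trace:
initial (ε-close {0}): {0,1,2}
'd' @ 1: {3,4}
'b' @ 2: {1,2,5}  (accept∈set)
'd' @ 3: {3,4}
'b' @ 4: {1,2,5}  (accept∈set)
'd' @ 5: {3,4}
'b' @ 6: {1,2,5}  (accept∈set)
after full input: {1,2,5}  (accept=1 in)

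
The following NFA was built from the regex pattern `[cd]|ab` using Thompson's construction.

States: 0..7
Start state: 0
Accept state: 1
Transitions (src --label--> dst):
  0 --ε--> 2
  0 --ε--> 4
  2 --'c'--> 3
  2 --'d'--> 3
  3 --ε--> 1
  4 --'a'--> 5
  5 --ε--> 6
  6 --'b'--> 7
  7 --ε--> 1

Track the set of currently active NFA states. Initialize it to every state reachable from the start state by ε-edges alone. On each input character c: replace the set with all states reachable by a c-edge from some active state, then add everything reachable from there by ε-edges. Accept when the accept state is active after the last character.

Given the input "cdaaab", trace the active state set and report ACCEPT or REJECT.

S₀ = ε-closure({0}) = {0,2,4}
'c' @ 1: {1,3}  (accept∈set)
'd' @ 2: {}  — dead — no transitions
rest 'aaab' ignored (set empty)
after full input: {}  (accept=1 not in)

Answer: REJECT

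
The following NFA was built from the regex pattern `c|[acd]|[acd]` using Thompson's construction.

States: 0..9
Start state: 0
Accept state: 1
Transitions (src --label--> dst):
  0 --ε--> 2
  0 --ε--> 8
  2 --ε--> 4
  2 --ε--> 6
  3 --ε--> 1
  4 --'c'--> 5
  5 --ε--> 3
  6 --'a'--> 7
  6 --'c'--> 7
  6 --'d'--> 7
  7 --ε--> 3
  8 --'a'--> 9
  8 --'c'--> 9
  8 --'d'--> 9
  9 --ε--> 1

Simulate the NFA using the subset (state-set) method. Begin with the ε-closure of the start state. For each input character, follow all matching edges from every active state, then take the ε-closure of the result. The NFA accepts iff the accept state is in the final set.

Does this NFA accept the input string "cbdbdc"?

start: ε-closure({0}) = {0,2,4,6,8}
'c' @ 1: {1,3,5,7,9}  ✓accept
'b' @ 2: {}  — no active states
rest 'dbdc' ignored (set empty)
final: {}; accept 1 not in set

Answer: REJECT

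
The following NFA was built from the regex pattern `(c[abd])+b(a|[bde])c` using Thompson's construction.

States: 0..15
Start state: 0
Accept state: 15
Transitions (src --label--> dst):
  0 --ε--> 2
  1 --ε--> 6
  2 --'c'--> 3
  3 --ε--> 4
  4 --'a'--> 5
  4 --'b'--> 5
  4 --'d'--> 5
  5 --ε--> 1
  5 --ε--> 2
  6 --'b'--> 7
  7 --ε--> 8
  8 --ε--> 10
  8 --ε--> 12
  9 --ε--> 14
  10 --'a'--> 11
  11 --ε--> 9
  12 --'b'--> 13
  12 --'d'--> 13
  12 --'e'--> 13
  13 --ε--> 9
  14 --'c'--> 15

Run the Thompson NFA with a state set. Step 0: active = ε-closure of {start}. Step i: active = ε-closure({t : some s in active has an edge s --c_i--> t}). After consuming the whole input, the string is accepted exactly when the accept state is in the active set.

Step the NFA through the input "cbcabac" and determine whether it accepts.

S₀ = ε-closure({0}) = {0,2}
'c' @ 1: {3,4}
'b' @ 2: {1,2,5,6}
'c' @ 3: {3,4}
'a' @ 4: {1,2,5,6}
'b' @ 5: {7,8,10,12}
'a' @ 6: {9,11,14}
'c' @ 7: {15}  (accept∈set)
after full input: {15}  (accept=15 in)

Answer: ACCEPT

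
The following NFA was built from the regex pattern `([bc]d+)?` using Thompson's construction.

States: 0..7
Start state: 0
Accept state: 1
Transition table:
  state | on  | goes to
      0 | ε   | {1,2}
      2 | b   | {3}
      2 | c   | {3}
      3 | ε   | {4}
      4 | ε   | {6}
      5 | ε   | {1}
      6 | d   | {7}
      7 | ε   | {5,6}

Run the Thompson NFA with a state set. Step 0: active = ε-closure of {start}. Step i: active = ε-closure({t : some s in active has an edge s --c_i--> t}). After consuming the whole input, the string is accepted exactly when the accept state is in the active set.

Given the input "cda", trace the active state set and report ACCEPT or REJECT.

Answer: REJECT

Steps:
initial (ε-close {0}): {0,1,2}
'c' @ 1: {3,4,6}
'd' @ 2: {1,5,6,7}  (accept∈set)
'a' @ 3: {}  — state set empty
end set {} — state 1 not in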